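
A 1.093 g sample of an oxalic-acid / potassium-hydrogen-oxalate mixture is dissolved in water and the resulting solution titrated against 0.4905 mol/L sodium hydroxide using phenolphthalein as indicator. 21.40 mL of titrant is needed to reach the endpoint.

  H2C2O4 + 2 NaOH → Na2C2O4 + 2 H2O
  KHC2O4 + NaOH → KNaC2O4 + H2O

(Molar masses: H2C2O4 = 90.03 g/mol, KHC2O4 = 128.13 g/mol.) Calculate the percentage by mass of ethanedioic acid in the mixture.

12.48 %

n(NaOH) = 0.02140 × 0.4905 = 0.01050 mol
Let x = n(H2C2O4), y = n(KHC2O4).
Titrant: 2x + 1y = 0.01050;  mass: 90.03x + 128.13y = 1.093
Solving, x = 1.516 × 10^-3 mol, y = 7.465 × 10^-3 mol
mass of H2C2O4 = 1.516 × 10^-3 × 90.03 = 0.1365 g
% H2C2O4 = 0.1365 / 1.093 × 100 = 12.48 %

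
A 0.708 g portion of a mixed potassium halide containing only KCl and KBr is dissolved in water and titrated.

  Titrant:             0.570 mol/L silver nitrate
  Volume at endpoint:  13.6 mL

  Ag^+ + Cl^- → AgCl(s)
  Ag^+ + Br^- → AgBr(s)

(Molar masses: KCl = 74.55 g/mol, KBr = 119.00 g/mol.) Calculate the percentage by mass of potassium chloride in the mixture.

n(AgNO3) = 0.0136 × 0.570 = 7.75 × 10^-3 mol
Let x = n(KCl), y = n(KBr).
Titrant: 1x + 1y = 7.75 × 10^-3;  mass: 74.55x + 119.00y = 0.708
Solving, x = 4.83 × 10^-3 mol, y = 2.93 × 10^-3 mol
mass of KCl = 4.83 × 10^-3 × 74.55 = 0.360 g
% KCl = 0.360 / 0.708 × 100 = 50.8 %

50.8 %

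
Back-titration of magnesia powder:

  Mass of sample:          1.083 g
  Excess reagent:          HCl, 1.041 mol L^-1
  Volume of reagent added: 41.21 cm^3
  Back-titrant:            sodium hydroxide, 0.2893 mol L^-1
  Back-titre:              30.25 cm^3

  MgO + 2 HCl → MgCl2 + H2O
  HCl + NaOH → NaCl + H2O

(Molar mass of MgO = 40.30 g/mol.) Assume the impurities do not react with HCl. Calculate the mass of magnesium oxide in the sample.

0.6881 g

n(HCl) added = 0.04121 × 1.041 = 0.04290 mol
n(NaOH) used in back-titration = 0.03025 × 0.2893 = 8.751 × 10^-3 mol
n(HCl) left over = 8.751 × 10^-3 mol (1:1 ratio)
n(HCl) consumed by analyte = 0.04290 − 8.751 × 10^-3 = 0.03415 mol
From the 1:2 ratio, n(MgO) = 1/2 × 0.03415 = 0.01707 mol
mass of MgO = 0.01707 × 40.30 = 0.6881 g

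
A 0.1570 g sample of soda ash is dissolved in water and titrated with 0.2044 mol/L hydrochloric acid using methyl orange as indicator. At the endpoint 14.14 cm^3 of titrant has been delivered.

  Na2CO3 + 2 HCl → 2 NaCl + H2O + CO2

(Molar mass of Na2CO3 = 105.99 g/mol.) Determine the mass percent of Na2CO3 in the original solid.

n(HCl) = 0.01414 L × 0.2044 mol/L = 2.890 × 10^-3 mol
From the 1:2 ratio, n(Na2CO3) = 1/2 × 2.890 × 10^-3 = 1.445 × 10^-3 mol
mass of Na2CO3 = 1.445 × 10^-3 × 105.99 g/mol = 0.1532 g
% Na2CO3 = 0.1532 / 0.1570 × 100 = 97.56 %

97.56 %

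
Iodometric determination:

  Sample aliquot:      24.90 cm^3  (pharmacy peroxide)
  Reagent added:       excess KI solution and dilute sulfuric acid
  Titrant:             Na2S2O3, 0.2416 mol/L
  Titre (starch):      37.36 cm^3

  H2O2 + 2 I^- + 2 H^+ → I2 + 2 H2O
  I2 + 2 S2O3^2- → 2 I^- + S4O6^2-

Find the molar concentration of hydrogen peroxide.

0.1812 mol/L

n(S2O3^2-) = 0.03736 × 0.2416 = 9.026 × 10^-3 mol
n(I2) = n(S2O3^2-)/2 = 4.513 × 10^-3 mol
n(H2O2) in the aliquot = 4.513 × 10^-3 mol (1:1 ratio)
[H2O2] = 4.513 × 10^-3 / 0.02490 = 0.1812 mol/L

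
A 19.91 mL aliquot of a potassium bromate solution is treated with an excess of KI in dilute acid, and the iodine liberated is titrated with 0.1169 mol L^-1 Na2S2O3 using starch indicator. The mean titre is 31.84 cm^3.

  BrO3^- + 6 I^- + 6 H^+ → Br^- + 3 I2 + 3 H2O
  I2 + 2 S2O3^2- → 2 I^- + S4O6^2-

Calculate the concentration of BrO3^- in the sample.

n(S2O3^2-) = 0.03184 × 0.1169 = 3.722 × 10^-3 mol
n(I2) = n(S2O3^2-)/2 = 1.861 × 10^-3 mol
From the 1:3 ratio, n(BrO3^-) in the aliquot = 1/3 × 1.861 × 10^-3 = 6.203 × 10^-4 mol
[BrO3^-] = 6.203 × 10^-4 / 0.01991 = 0.03116 mol/L

0.03116 mol/L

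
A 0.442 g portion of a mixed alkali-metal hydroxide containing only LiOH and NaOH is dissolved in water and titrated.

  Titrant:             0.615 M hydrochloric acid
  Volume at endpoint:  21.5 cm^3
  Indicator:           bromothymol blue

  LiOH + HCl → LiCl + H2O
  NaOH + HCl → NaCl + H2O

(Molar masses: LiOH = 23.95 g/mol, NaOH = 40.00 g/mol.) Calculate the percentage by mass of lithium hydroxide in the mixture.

29.3 %

n(HCl) = 0.0215 × 0.615 = 0.0132 mol
Let x = n(LiOH), y = n(NaOH).
Titrant: 1x + 1y = 0.0132;  mass: 23.95x + 40.00y = 0.442
Solving, x = 5.41 × 10^-3 mol, y = 7.81 × 10^-3 mol
mass of LiOH = 5.41 × 10^-3 × 23.95 = 0.130 g
% LiOH = 0.130 / 0.442 × 100 = 29.3 %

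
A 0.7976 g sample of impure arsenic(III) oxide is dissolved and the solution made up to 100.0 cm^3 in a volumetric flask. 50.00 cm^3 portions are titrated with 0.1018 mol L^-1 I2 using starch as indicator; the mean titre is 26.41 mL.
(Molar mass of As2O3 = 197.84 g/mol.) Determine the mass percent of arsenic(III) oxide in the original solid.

As2O3 + 2 I2 + 2 H2O → As2O5 + 4 HI
n(I2) per titration = 0.02641 × 0.1018 = 2.689 × 10^-3 mol
From the 1:2 ratio, n(As2O3) in each aliquot = 1/2 × 2.689 × 10^-3 = 1.344 × 10^-3 mol
n(As2O3) in the whole flask = 1.344 × 10^-3 × 100.0/50.00 = 2.689 × 10^-3 mol
mass of As2O3 = 2.689 × 10^-3 × 197.84 = 0.5319 g
% As2O3 = 0.5319 / 0.7976 × 100 = 66.69 %

66.69 %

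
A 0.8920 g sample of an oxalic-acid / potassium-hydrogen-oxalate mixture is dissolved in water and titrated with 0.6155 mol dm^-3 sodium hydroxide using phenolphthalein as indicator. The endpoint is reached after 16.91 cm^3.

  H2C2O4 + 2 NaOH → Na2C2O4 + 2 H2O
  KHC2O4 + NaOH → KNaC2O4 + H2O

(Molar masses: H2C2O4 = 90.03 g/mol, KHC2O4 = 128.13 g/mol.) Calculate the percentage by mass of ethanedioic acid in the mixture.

n(NaOH) = 0.01691 × 0.6155 = 0.01041 mol
Let x = n(H2C2O4), y = n(KHC2O4).
Titrant: 2x + 1y = 0.01041;  mass: 90.03x + 128.13y = 0.8920
Solving, x = 2.657 × 10^-3 mol, y = 5.095 × 10^-3 mol
mass of H2C2O4 = 2.657 × 10^-3 × 90.03 = 0.2392 g
% H2C2O4 = 0.2392 / 0.8920 × 100 = 26.81 %

26.81 %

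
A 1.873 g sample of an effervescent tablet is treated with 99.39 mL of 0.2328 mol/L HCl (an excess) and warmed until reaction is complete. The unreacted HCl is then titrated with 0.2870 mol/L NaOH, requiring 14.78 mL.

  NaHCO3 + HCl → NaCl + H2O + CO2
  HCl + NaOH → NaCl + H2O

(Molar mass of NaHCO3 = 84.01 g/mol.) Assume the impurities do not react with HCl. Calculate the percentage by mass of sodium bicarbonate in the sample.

n(HCl) added = 0.09939 × 0.2328 = 0.02314 mol
n(NaOH) used in back-titration = 0.01478 × 0.2870 = 4.242 × 10^-3 mol
n(HCl) left over = 4.242 × 10^-3 mol (1:1 ratio)
n(HCl) consumed by analyte = 0.02314 − 4.242 × 10^-3 = 0.01890 mol
n(NaHCO3) = 0.01890 mol (1:1 ratio)
mass of NaHCO3 = 0.01890 × 84.01 = 1.587 g
% NaHCO3 = 1.587 / 1.873 × 100 = 84.76 %

84.76 %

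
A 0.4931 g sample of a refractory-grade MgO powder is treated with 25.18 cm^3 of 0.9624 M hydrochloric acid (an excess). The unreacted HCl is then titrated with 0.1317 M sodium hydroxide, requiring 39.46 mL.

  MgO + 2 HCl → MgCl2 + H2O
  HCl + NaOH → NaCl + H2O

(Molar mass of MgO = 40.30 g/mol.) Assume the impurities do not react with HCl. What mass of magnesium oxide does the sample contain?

n(HCl) added = 0.02518 × 0.9624 = 0.02423 mol
n(NaOH) used in back-titration = 0.03946 × 0.1317 = 5.197 × 10^-3 mol
n(HCl) left over = 5.197 × 10^-3 mol (1:1 ratio)
n(HCl) consumed by analyte = 0.02423 − 5.197 × 10^-3 = 0.01904 mol
From the 1:2 ratio, n(MgO) = 1/2 × 0.01904 = 9.518 × 10^-3 mol
mass of MgO = 9.518 × 10^-3 × 40.30 = 0.3836 g

0.3836 g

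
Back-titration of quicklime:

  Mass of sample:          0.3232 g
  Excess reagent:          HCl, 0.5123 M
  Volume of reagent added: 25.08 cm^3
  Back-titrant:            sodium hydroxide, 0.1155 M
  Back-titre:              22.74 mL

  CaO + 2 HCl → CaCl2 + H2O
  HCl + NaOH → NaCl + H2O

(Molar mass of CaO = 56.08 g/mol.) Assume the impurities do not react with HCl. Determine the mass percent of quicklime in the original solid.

88.68 %

n(HCl) added = 0.02508 × 0.5123 = 0.01285 mol
n(NaOH) used in back-titration = 0.02274 × 0.1155 = 2.626 × 10^-3 mol
n(HCl) left over = 2.626 × 10^-3 mol (1:1 ratio)
n(HCl) consumed by analyte = 0.01285 − 2.626 × 10^-3 = 0.01022 mol
From the 1:2 ratio, n(CaO) = 1/2 × 0.01022 = 5.111 × 10^-3 mol
mass of CaO = 5.111 × 10^-3 × 56.08 = 0.2866 g
% CaO = 0.2866 / 0.3232 × 100 = 88.68 %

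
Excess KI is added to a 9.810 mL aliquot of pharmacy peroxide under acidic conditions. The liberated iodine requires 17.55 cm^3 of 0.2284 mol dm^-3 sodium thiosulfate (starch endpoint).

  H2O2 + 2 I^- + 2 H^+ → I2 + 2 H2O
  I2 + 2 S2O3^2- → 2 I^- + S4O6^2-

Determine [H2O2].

0.2043 mol/L

n(S2O3^2-) = 0.01755 × 0.2284 = 4.008 × 10^-3 mol
n(I2) = n(S2O3^2-)/2 = 2.004 × 10^-3 mol
n(H2O2) in the aliquot = 2.004 × 10^-3 mol (1:1 ratio)
[H2O2] = 2.004 × 10^-3 / 0.009810 = 0.2043 mol/L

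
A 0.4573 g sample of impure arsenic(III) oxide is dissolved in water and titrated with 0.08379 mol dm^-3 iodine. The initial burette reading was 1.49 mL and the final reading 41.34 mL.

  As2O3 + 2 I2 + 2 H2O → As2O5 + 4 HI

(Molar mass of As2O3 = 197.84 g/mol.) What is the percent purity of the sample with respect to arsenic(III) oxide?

n(I2) = 0.03985 L × 0.08379 mol/L = 3.339 × 10^-3 mol
From the 1:2 ratio, n(As2O3) = 1/2 × 3.339 × 10^-3 = 1.670 × 10^-3 mol
mass of As2O3 = 1.670 × 10^-3 × 197.84 g/mol = 0.3303 g
% As2O3 = 0.3303 / 0.4573 × 100 = 72.23 %

72.23 %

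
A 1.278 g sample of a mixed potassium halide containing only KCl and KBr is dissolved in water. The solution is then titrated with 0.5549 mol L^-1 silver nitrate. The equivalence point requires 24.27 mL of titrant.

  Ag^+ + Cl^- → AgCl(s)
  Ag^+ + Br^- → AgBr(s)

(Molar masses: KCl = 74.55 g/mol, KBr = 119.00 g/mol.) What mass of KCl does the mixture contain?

n(AgNO3) = 0.02427 × 0.5549 = 0.01347 mol
Let x = n(KCl), y = n(KBr).
Titrant: 1x + 1y = 0.01347;  mass: 74.55x + 119.00y = 1.278
Solving, x = 7.303 × 10^-3 mol, y = 6.164 × 10^-3 mol
mass of KCl = 7.303 × 10^-3 × 74.55 = 0.5444 g

0.5444 g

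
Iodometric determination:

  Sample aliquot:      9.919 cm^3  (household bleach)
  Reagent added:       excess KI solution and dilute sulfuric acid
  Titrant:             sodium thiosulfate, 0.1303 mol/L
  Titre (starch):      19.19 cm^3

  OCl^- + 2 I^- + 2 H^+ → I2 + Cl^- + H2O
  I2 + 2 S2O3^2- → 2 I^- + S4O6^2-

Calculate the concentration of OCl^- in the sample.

0.1260 mol/L

n(S2O3^2-) = 0.01919 × 0.1303 = 2.500 × 10^-3 mol
n(I2) = n(S2O3^2-)/2 = 1.250 × 10^-3 mol
n(OCl^-) in the aliquot = 1.250 × 10^-3 mol (1:1 ratio)
[OCl^-] = 1.250 × 10^-3 / 0.009919 = 0.1260 mol/L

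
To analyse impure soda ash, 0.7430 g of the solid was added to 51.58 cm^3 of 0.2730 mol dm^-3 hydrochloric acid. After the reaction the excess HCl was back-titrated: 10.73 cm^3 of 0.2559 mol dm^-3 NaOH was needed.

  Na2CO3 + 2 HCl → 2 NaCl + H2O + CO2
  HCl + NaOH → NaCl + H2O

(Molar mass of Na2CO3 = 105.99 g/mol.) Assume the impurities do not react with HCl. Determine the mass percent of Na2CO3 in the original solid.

n(HCl) added = 0.05158 × 0.2730 = 0.01408 mol
n(NaOH) used in back-titration = 0.01073 × 0.2559 = 2.746 × 10^-3 mol
n(HCl) left over = 2.746 × 10^-3 mol (1:1 ratio)
n(HCl) consumed by analyte = 0.01408 − 2.746 × 10^-3 = 0.01134 mol
From the 1:2 ratio, n(Na2CO3) = 1/2 × 0.01134 = 5.668 × 10^-3 mol
mass of Na2CO3 = 5.668 × 10^-3 × 105.99 = 0.6007 g
% Na2CO3 = 0.6007 / 0.7430 × 100 = 80.85 %

80.85 %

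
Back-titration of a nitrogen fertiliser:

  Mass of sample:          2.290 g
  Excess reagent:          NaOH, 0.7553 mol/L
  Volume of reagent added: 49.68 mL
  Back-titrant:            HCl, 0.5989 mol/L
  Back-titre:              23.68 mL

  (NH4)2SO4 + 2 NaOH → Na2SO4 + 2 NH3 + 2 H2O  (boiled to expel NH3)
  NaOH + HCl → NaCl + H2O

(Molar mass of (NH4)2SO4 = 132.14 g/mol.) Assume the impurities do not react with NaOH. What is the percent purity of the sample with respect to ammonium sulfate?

n(NaOH) added = 0.04968 × 0.7553 = 0.03752 mol
n(HCl) used in back-titration = 0.02368 × 0.5989 = 0.01418 mol
n(NaOH) left over = 0.01418 mol (1:1 ratio)
n(NaOH) consumed by analyte = 0.03752 − 0.01418 = 0.02334 mol
From the 1:2 ratio, n((NH4)2SO4) = 1/2 × 0.02334 = 0.01167 mol
mass of (NH4)2SO4 = 0.01167 × 132.14 = 1.542 g
% (NH4)2SO4 = 1.542 / 2.290 × 100 = 67.34 %

67.34 %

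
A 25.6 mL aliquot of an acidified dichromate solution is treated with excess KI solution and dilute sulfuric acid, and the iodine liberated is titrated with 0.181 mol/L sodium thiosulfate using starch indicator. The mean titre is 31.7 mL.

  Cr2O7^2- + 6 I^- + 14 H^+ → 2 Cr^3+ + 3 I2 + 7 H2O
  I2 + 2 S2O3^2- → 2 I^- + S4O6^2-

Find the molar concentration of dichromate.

0.0374 mol/L

n(S2O3^2-) = 0.0317 × 0.181 = 5.74 × 10^-3 mol
n(I2) = n(S2O3^2-)/2 = 2.87 × 10^-3 mol
From the 1:3 ratio, n(Cr2O7^2-) in the aliquot = 1/3 × 2.87 × 10^-3 = 9.56 × 10^-4 mol
[Cr2O7^2-] = 9.56 × 10^-4 / 0.0256 = 0.0374 mol/L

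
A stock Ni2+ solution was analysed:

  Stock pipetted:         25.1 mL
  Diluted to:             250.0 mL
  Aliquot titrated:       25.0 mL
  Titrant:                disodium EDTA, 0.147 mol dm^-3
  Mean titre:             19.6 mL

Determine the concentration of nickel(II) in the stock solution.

Ni^2+ + EDTA^4- → [Ni(EDTA)]^2-
n(EDTA) = 0.0196 × 0.147 = 2.88 × 10^-3 mol
n(Ni2+) in the aliquot = 2.88 × 10^-3 mol (1:1 ratio)
[Ni2+]_dilute = 2.88 × 10^-3 / 0.0250 = 0.115 mol/L
Dilution factor = 250.0 / 25.1 = 9.960
[Ni2+]_stock = 0.115 × 9.960 = 1.15 mol/L

1.15 mol/L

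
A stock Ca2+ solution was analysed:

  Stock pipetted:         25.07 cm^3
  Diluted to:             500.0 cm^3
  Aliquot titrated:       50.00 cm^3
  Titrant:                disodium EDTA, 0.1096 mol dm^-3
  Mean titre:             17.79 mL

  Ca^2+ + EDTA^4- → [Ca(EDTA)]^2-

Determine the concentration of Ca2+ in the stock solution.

0.7777 mol/L

n(EDTA) = 0.01779 × 0.1096 = 1.950 × 10^-3 mol
n(Ca2+) in the aliquot = 1.950 × 10^-3 mol (1:1 ratio)
[Ca2+]_dilute = 1.950 × 10^-3 / 0.05000 = 0.03900 mol/L
Dilution factor = 500.0 / 25.07 = 19.94
[Ca2+]_stock = 0.03900 × 19.94 = 0.7777 mol/L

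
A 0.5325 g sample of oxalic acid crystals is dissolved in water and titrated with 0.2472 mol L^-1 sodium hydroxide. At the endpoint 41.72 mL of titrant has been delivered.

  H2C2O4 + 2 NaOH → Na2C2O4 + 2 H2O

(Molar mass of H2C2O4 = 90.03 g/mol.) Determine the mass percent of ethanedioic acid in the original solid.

n(NaOH) = 0.04172 L × 0.2472 mol/L = 0.01031 mol
From the 1:2 ratio, n(H2C2O4) = 1/2 × 0.01031 = 5.157 × 10^-3 mol
mass of H2C2O4 = 5.157 × 10^-3 × 90.03 g/mol = 0.4642 g
% H2C2O4 = 0.4642 / 0.5325 × 100 = 87.18 %

87.18 %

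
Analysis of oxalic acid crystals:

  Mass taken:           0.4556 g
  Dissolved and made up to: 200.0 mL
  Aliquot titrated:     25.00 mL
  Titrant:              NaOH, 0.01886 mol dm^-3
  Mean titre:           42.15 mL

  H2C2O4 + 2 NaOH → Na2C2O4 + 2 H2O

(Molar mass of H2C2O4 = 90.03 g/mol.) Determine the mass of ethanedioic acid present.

n(NaOH) per titration = 0.04215 × 0.01886 = 7.949 × 10^-4 mol
From the 1:2 ratio, n(H2C2O4) in each aliquot = 1/2 × 7.949 × 10^-4 = 3.975 × 10^-4 mol
n(H2C2O4) in the whole flask = 3.975 × 10^-4 × 200.0/25.00 = 3.180 × 10^-3 mol
mass of H2C2O4 = 3.180 × 10^-3 × 90.03 = 0.2863 g

0.2863 g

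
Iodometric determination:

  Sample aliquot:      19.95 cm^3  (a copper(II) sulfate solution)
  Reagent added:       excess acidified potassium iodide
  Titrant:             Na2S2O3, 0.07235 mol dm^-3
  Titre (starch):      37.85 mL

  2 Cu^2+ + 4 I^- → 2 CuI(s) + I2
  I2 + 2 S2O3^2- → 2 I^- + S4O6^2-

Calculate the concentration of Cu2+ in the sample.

0.1373 mol/L

n(S2O3^2-) = 0.03785 × 0.07235 = 2.738 × 10^-3 mol
n(I2) = n(S2O3^2-)/2 = 1.369 × 10^-3 mol
From the 2:1 ratio, n(Cu2+) in the aliquot = 2/1 × 1.369 × 10^-3 = 2.738 × 10^-3 mol
[Cu2+] = 2.738 × 10^-3 / 0.01995 = 0.1373 mol/L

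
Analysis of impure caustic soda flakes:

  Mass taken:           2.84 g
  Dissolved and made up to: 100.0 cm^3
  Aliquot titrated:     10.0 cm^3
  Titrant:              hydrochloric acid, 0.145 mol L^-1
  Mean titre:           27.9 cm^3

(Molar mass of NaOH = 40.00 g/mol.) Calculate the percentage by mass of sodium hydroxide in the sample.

57.0 %

NaOH + HCl → NaCl + H2O
n(HCl) per titration = 0.0279 × 0.145 = 4.05 × 10^-3 mol
n(NaOH) in each aliquot = 4.05 × 10^-3 mol (1:1 ratio)
n(NaOH) in the whole flask = 4.05 × 10^-3 × 100.0/10.0 = 0.0405 mol
mass of NaOH = 0.0405 × 40.00 = 1.62 g
% NaOH = 1.62 / 2.84 × 100 = 57.0 %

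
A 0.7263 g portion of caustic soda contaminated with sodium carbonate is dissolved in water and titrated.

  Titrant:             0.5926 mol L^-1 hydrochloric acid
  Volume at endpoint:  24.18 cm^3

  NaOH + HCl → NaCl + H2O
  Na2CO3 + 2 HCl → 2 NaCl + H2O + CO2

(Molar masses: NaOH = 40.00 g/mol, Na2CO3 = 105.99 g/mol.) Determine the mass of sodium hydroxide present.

n(HCl) = 0.02418 × 0.5926 = 0.01433 mol
Let x = n(NaOH), y = n(Na2CO3).
Titrant: 1x + 2y = 0.01433;  mass: 40.00x + 105.99y = 0.7263
Solving, x = 2.545 × 10^-3 mol, y = 5.892 × 10^-3 mol
mass of NaOH = 2.545 × 10^-3 × 40.00 = 0.1018 g

0.1018 g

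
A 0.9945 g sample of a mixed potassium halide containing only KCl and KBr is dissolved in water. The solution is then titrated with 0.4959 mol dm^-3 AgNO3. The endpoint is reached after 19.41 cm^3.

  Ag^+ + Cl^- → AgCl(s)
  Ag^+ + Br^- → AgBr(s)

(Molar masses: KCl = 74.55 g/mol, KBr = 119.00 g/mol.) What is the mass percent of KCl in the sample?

n(AgNO3) = 0.01941 × 0.4959 = 9.625 × 10^-3 mol
Let x = n(KCl), y = n(KBr).
Titrant: 1x + 1y = 9.625 × 10^-3;  mass: 74.55x + 119.00y = 0.9945
Solving, x = 3.395 × 10^-3 mol, y = 6.230 × 10^-3 mol
mass of KCl = 3.395 × 10^-3 × 74.55 = 0.2531 g
% KCl = 0.2531 / 0.9945 × 100 = 25.45 %

25.45 %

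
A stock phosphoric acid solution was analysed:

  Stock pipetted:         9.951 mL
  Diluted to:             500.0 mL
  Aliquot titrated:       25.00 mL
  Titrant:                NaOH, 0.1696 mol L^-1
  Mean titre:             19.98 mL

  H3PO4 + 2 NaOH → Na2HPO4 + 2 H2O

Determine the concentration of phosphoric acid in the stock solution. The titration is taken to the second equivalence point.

3.405 mol/L

n(NaOH) = 0.01998 × 0.1696 = 3.389 × 10^-3 mol
From the 1:2 ratio, n(H3PO4) in the aliquot = 1/2 × 3.389 × 10^-3 = 1.694 × 10^-3 mol
[H3PO4]_dilute = 1.694 × 10^-3 / 0.02500 = 0.06777 mol/L
Dilution factor = 500.0 / 9.951 = 50.25
[H3PO4]_stock = 0.06777 × 50.25 = 3.405 mol/L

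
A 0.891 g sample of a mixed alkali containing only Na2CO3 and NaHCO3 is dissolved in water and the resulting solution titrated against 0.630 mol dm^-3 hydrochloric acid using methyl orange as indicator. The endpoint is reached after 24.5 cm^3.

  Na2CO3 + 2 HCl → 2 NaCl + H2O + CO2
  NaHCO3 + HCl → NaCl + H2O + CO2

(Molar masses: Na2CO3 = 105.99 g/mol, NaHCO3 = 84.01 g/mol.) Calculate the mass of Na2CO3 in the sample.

0.693 g

n(HCl) = 0.0245 × 0.630 = 0.0154 mol
Let x = n(Na2CO3), y = n(NaHCO3).
Titrant: 2x + 1y = 0.0154;  mass: 105.99x + 84.01y = 0.891
Solving, x = 6.54 × 10^-3 mol, y = 2.35 × 10^-3 mol
mass of Na2CO3 = 6.54 × 10^-3 × 105.99 = 0.693 g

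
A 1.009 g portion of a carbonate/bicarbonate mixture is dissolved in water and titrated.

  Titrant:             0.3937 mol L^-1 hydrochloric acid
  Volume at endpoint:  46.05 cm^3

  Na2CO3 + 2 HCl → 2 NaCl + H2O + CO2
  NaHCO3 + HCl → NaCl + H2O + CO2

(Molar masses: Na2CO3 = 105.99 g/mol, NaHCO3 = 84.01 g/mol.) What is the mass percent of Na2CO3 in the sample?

n(HCl) = 0.04605 × 0.3937 = 0.01813 mol
Let x = n(Na2CO3), y = n(NaHCO3).
Titrant: 2x + 1y = 0.01813;  mass: 105.99x + 84.01y = 1.009
Solving, x = 8.288 × 10^-3 mol, y = 1.554 × 10^-3 mol
mass of Na2CO3 = 8.288 × 10^-3 × 105.99 = 0.8784 g
% Na2CO3 = 0.8784 / 1.009 × 100 = 87.06 %

87.06 %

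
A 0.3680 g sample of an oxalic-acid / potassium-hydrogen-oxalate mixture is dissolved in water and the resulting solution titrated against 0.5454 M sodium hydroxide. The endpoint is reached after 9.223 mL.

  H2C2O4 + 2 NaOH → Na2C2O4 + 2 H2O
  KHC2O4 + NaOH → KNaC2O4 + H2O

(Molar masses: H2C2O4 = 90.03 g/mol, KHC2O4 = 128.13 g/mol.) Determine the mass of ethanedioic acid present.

n(NaOH) = 0.009223 × 0.5454 = 5.030 × 10^-3 mol
Let x = n(H2C2O4), y = n(KHC2O4).
Titrant: 2x + 1y = 5.030 × 10^-3;  mass: 90.03x + 128.13y = 0.3680
Solving, x = 1.663 × 10^-3 mol, y = 1.703 × 10^-3 mol
mass of H2C2O4 = 1.663 × 10^-3 × 90.03 = 0.1498 g

0.1498 g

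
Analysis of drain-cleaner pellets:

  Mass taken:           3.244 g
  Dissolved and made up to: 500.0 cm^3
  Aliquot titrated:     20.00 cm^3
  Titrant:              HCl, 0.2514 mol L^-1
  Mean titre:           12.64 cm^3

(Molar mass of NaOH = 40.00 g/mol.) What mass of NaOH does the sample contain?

NaOH + HCl → NaCl + H2O
n(HCl) per titration = 0.01264 × 0.2514 = 3.178 × 10^-3 mol
n(NaOH) in each aliquot = 3.178 × 10^-3 mol (1:1 ratio)
n(NaOH) in the whole flask = 3.178 × 10^-3 × 500.0/20.00 = 0.07944 mol
mass of NaOH = 0.07944 × 40.00 = 3.178 g

3.178 g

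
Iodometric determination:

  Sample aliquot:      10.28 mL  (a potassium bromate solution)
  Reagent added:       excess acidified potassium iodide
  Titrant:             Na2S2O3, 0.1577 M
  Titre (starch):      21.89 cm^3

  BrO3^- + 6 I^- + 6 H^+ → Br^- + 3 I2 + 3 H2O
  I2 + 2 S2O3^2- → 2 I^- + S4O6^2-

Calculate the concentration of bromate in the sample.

0.05597 M

n(S2O3^2-) = 0.02189 × 0.1577 = 3.452 × 10^-3 mol
n(I2) = n(S2O3^2-)/2 = 1.726 × 10^-3 mol
From the 1:3 ratio, n(BrO3^-) in the aliquot = 1/3 × 1.726 × 10^-3 = 5.753 × 10^-4 mol
[BrO3^-] = 5.753 × 10^-4 / 0.01028 = 0.05597 mol/L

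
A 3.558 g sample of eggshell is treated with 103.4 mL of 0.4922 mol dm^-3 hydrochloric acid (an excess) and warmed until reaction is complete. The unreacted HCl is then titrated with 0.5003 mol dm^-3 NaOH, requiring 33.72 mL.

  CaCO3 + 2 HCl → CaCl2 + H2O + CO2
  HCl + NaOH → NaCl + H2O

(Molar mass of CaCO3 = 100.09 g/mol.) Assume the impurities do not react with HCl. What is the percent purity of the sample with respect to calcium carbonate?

47.86 %

n(HCl) added = 0.1034 × 0.4922 = 0.05089 mol
n(NaOH) used in back-titration = 0.03372 × 0.5003 = 0.01687 mol
n(HCl) left over = 0.01687 mol (1:1 ratio)
n(HCl) consumed by analyte = 0.05089 − 0.01687 = 0.03402 mol
From the 1:2 ratio, n(CaCO3) = 1/2 × 0.03402 = 0.01701 mol
mass of CaCO3 = 0.01701 × 100.09 = 1.703 g
% CaCO3 = 1.703 / 3.558 × 100 = 47.86 %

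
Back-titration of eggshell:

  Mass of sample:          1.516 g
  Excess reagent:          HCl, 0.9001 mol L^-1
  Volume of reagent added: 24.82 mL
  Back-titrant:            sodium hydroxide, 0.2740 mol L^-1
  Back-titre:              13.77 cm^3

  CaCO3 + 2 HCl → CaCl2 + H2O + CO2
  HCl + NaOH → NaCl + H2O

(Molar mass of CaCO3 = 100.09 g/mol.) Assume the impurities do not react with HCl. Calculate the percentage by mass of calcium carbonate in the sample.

61.29 %

n(HCl) added = 0.02482 × 0.9001 = 0.02234 mol
n(NaOH) used in back-titration = 0.01377 × 0.2740 = 3.773 × 10^-3 mol
n(HCl) left over = 3.773 × 10^-3 mol (1:1 ratio)
n(HCl) consumed by analyte = 0.02234 − 3.773 × 10^-3 = 0.01857 mol
From the 1:2 ratio, n(CaCO3) = 1/2 × 0.01857 = 9.284 × 10^-3 mol
mass of CaCO3 = 9.284 × 10^-3 × 100.09 = 0.9292 g
% CaCO3 = 0.9292 / 1.516 × 100 = 61.29 %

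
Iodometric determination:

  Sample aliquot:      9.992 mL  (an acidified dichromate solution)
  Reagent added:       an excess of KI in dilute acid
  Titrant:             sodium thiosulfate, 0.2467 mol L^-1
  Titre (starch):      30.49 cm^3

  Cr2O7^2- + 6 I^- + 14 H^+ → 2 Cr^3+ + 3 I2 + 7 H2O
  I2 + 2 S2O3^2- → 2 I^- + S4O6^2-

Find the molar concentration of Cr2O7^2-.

n(S2O3^2-) = 0.03049 × 0.2467 = 7.522 × 10^-3 mol
n(I2) = n(S2O3^2-)/2 = 3.761 × 10^-3 mol
From the 1:3 ratio, n(Cr2O7^2-) in the aliquot = 1/3 × 3.761 × 10^-3 = 1.254 × 10^-3 mol
[Cr2O7^2-] = 1.254 × 10^-3 / 0.009992 = 0.1255 mol/L

0.1255 mol/L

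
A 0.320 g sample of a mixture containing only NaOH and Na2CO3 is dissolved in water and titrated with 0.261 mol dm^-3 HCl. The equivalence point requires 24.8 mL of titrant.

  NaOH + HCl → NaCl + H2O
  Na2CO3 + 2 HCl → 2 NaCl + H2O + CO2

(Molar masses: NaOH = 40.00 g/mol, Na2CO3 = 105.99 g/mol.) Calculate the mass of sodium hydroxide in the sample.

n(HCl) = 0.0248 × 0.261 = 6.47 × 10^-3 mol
Let x = n(NaOH), y = n(Na2CO3).
Titrant: 1x + 2y = 6.47 × 10^-3;  mass: 40.00x + 105.99y = 0.320
Solving, x = 1.77 × 10^-3 mol, y = 2.35 × 10^-3 mol
mass of NaOH = 1.77 × 10^-3 × 40.00 = 0.0709 g

0.0709 g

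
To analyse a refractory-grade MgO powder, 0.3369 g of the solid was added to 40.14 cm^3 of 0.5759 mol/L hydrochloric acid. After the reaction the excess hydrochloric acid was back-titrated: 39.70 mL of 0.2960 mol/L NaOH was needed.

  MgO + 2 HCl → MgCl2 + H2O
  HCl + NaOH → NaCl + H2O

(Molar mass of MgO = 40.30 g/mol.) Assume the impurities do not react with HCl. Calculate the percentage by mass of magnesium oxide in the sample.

67.98 %

n(HCl) added = 0.04014 × 0.5759 = 0.02312 mol
n(NaOH) used in back-titration = 0.03970 × 0.2960 = 0.01175 mol
n(HCl) left over = 0.01175 mol (1:1 ratio)
n(HCl) consumed by analyte = 0.02312 − 0.01175 = 0.01137 mol
From the 1:2 ratio, n(MgO) = 1/2 × 0.01137 = 5.683 × 10^-3 mol
mass of MgO = 5.683 × 10^-3 × 40.30 = 0.2290 g
% MgO = 0.2290 / 0.3369 × 100 = 67.98 %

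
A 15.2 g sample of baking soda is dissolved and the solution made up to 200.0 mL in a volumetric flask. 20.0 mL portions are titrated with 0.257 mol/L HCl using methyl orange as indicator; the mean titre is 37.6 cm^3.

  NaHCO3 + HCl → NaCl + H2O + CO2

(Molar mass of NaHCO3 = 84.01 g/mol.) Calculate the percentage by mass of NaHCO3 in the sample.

53.4 %

n(HCl) per titration = 0.0376 × 0.257 = 9.66 × 10^-3 mol
n(NaHCO3) in each aliquot = 9.66 × 10^-3 mol (1:1 ratio)
n(NaHCO3) in the whole flask = 9.66 × 10^-3 × 200.0/20.0 = 0.0966 mol
mass of NaHCO3 = 0.0966 × 84.01 = 8.12 g
% NaHCO3 = 8.12 / 15.2 × 100 = 53.4 %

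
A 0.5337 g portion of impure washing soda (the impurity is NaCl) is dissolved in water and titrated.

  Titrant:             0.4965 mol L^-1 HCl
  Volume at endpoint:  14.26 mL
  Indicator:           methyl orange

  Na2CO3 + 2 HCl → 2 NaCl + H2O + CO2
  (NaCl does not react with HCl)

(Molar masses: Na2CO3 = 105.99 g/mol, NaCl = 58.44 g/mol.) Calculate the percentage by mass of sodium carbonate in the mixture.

n(HCl) = 0.01426 × 0.4965 = 7.080 × 10^-3 mol
Let x = n(Na2CO3), y = n(NaCl).
Titrant: 2x = 7.080 × 10^-3;  mass: 105.99x + 58.44y = 0.5337
Solving, x = 3.540 × 10^-3 mol, y = 2.712 × 10^-3 mol
mass of Na2CO3 = 3.540 × 10^-3 × 105.99 = 0.3752 g
% Na2CO3 = 0.3752 / 0.5337 × 100 = 70.30 %

70.30 %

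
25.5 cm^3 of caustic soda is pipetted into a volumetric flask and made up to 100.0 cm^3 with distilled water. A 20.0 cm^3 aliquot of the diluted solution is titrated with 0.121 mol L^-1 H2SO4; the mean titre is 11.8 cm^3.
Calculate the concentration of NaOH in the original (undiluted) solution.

2 NaOH + H2SO4 → Na2SO4 + 2 H2O
n(H2SO4) = 0.0118 × 0.121 = 1.43 × 10^-3 mol
From the 2:1 ratio, n(NaOH) in the aliquot = 2/1 × 1.43 × 10^-3 = 2.86 × 10^-3 mol
[NaOH]_dilute = 2.86 × 10^-3 / 0.0200 = 0.143 mol/L
Dilution factor = 100.0 / 25.5 = 3.922
[NaOH]_stock = 0.143 × 3.922 = 0.560 mol/L

0.560 mol/L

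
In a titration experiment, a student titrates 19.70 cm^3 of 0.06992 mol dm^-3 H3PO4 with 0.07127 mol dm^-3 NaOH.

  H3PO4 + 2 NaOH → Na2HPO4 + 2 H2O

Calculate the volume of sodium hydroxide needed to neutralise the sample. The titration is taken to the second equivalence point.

n(H3PO4) = 0.01970 L × 0.06992 mol/L = 1.377 × 10^-3 mol
From the 2:1 stoichiometry, n(NaOH) = 2/1 × 1.377 × 10^-3 = 2.755 × 10^-3 mol
V(NaOH) = 2.755 × 10^-3 mol / 0.07127 mol/L = 0.03865 L = 38.65 mL

38.65 mL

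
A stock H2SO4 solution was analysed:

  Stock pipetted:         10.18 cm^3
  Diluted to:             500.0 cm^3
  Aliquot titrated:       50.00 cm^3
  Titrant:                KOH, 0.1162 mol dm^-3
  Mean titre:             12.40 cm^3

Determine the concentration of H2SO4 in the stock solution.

H2SO4 + 2 KOH → K2SO4 + 2 H2O
n(KOH) = 0.01240 × 0.1162 = 1.441 × 10^-3 mol
From the 1:2 ratio, n(H2SO4) in the aliquot = 1/2 × 1.441 × 10^-3 = 7.204 × 10^-4 mol
[H2SO4]_dilute = 7.204 × 10^-4 / 0.05000 = 0.01441 mol/L
Dilution factor = 500.0 / 10.18 = 49.12
[H2SO4]_stock = 0.01441 × 49.12 = 0.7077 mol/L

0.7077 mol/L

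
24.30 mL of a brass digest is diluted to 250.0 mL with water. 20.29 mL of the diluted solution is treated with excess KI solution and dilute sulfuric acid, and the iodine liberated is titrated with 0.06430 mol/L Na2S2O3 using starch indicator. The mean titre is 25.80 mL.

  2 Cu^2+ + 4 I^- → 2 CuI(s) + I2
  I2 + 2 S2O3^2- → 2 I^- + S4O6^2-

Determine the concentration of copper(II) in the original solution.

0.8412 mol/L

n(S2O3^2-) = 0.02580 × 0.06430 = 1.659 × 10^-3 mol
n(I2) = n(S2O3^2-)/2 = 8.295 × 10^-4 mol
From the 2:1 ratio, n(Cu2+) in the aliquot = 2/1 × 8.295 × 10^-4 = 1.659 × 10^-3 mol
[Cu2+]_dilute = 1.659 × 10^-3 / 0.02029 = 0.08176 mol/L
[Cu2+]_original = 0.08176 × 250.0/24.30 = 0.8412 mol/L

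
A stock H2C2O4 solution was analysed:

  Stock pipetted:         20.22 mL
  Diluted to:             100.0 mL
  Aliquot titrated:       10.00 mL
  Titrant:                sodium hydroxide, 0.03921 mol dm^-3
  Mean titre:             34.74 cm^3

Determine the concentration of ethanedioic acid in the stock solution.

H2C2O4 + 2 NaOH → Na2C2O4 + 2 H2O
n(NaOH) = 0.03474 × 0.03921 = 1.362 × 10^-3 mol
From the 1:2 ratio, n(H2C2O4) in the aliquot = 1/2 × 1.362 × 10^-3 = 6.811 × 10^-4 mol
[H2C2O4]_dilute = 6.811 × 10^-4 / 0.01000 = 0.06811 mol/L
Dilution factor = 100.0 / 20.22 = 4.946
[H2C2O4]_stock = 0.06811 × 4.946 = 0.3368 mol/L

0.3368 mol/L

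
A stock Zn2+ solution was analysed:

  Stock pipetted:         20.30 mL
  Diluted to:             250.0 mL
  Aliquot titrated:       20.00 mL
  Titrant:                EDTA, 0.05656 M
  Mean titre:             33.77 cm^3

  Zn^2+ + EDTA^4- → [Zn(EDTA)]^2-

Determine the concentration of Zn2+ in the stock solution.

1.176 M

n(EDTA) = 0.03377 × 0.05656 = 1.910 × 10^-3 mol
n(Zn2+) in the aliquot = 1.910 × 10^-3 mol (1:1 ratio)
[Zn2+]_dilute = 1.910 × 10^-3 / 0.02000 = 0.09550 mol/L
Dilution factor = 250.0 / 20.30 = 12.32
[Zn2+]_stock = 0.09550 × 12.32 = 1.176 mol/L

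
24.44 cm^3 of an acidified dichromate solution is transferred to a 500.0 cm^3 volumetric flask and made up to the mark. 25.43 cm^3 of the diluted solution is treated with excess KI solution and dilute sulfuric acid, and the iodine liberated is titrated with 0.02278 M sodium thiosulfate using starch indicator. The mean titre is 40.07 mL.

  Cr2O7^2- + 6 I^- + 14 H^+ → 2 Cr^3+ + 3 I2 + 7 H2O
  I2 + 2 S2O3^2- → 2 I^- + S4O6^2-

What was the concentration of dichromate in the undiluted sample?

n(S2O3^2-) = 0.04007 × 0.02278 = 9.128 × 10^-4 mol
n(I2) = n(S2O3^2-)/2 = 4.564 × 10^-4 mol
From the 1:3 ratio, n(Cr2O7^2-) in the aliquot = 1/3 × 4.564 × 10^-4 = 1.521 × 10^-4 mol
[Cr2O7^2-]_dilute = 1.521 × 10^-4 / 0.02543 = 0.005982 mol/L
[Cr2O7^2-]_original = 0.005982 × 500.0/24.44 = 0.1224 mol/L

0.1224 M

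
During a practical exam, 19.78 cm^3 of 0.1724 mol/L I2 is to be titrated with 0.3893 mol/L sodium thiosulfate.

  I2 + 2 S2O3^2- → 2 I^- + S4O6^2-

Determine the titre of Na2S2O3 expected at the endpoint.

17.52 mL

n(I2) = 0.01978 L × 0.1724 mol/L = 3.410 × 10^-3 mol
From the 2:1 stoichiometry, n(Na2S2O3) = 2/1 × 3.410 × 10^-3 = 6.820 × 10^-3 mol
V(Na2S2O3) = 6.820 × 10^-3 mol / 0.3893 mol/L = 0.01752 L = 17.52 mL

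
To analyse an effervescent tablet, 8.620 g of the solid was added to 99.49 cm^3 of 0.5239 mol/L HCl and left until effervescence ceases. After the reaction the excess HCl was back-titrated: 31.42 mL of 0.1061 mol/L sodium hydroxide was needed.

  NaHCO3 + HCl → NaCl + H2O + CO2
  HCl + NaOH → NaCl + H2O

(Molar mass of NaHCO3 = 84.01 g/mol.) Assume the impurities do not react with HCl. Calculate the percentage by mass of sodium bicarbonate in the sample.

n(HCl) added = 0.09949 × 0.5239 = 0.05212 mol
n(NaOH) used in back-titration = 0.03142 × 0.1061 = 3.334 × 10^-3 mol
n(HCl) left over = 3.334 × 10^-3 mol (1:1 ratio)
n(HCl) consumed by analyte = 0.05212 − 3.334 × 10^-3 = 0.04879 mol
n(NaHCO3) = 0.04879 mol (1:1 ratio)
mass of NaHCO3 = 0.04879 × 84.01 = 4.099 g
% NaHCO3 = 4.099 / 8.620 × 100 = 47.55 %

47.55 %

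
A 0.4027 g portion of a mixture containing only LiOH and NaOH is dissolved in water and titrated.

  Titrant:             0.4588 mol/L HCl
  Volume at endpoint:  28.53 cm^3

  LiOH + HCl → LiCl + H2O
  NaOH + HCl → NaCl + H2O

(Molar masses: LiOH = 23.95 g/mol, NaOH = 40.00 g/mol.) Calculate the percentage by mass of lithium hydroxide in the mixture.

44.79 %

n(HCl) = 0.02853 × 0.4588 = 0.01309 mol
Let x = n(LiOH), y = n(NaOH).
Titrant: 1x + 1y = 0.01309;  mass: 23.95x + 40.00y = 0.4027
Solving, x = 7.532 × 10^-3 mol, y = 5.558 × 10^-3 mol
mass of LiOH = 7.532 × 10^-3 × 23.95 = 0.1804 g
% LiOH = 0.1804 / 0.4027 × 100 = 44.79 %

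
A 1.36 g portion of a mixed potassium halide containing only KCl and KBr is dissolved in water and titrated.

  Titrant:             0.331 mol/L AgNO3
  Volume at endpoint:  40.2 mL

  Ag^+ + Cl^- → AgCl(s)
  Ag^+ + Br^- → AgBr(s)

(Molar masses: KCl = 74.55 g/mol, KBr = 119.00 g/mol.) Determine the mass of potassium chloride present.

n(AgNO3) = 0.0402 × 0.331 = 0.0133 mol
Let x = n(KCl), y = n(KBr).
Titrant: 1x + 1y = 0.0133;  mass: 74.55x + 119.00y = 1.36
Solving, x = 5.03 × 10^-3 mol, y = 8.28 × 10^-3 mol
mass of KCl = 5.03 × 10^-3 × 74.55 = 0.375 g

0.375 g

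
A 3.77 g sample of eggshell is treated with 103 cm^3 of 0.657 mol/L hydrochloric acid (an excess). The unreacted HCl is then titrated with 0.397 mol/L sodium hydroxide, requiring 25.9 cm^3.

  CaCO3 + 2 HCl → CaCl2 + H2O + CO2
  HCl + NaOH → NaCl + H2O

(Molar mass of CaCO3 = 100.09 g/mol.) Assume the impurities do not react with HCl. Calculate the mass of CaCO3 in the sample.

n(HCl) added = 0.103 × 0.657 = 0.0677 mol
n(NaOH) used in back-titration = 0.0259 × 0.397 = 0.0103 mol
n(HCl) left over = 0.0103 mol (1:1 ratio)
n(HCl) consumed by analyte = 0.0677 − 0.0103 = 0.0574 mol
From the 1:2 ratio, n(CaCO3) = 1/2 × 0.0574 = 0.0287 mol
mass of CaCO3 = 0.0287 × 100.09 = 2.87 g

2.87 g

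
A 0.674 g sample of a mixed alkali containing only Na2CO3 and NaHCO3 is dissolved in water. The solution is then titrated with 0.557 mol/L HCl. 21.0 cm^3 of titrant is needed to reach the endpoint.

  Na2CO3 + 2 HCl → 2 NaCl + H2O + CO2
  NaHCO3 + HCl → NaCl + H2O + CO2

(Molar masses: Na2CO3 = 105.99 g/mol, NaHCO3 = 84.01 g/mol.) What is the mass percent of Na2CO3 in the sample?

n(HCl) = 0.0210 × 0.557 = 0.0117 mol
Let x = n(Na2CO3), y = n(NaHCO3).
Titrant: 2x + 1y = 0.0117;  mass: 105.99x + 84.01y = 0.674
Solving, x = 4.98 × 10^-3 mol, y = 1.74 × 10^-3 mol
mass of Na2CO3 = 4.98 × 10^-3 × 105.99 = 0.527 g
% Na2CO3 = 0.527 / 0.674 × 100 = 78.3 %

78.3 %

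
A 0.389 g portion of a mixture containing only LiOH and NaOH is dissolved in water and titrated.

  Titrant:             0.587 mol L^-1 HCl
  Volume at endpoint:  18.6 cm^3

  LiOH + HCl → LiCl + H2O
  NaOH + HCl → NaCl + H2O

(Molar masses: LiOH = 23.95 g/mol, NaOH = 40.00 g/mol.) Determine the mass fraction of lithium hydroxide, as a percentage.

18.3 %

n(HCl) = 0.0186 × 0.587 = 0.0109 mol
Let x = n(LiOH), y = n(NaOH).
Titrant: 1x + 1y = 0.0109;  mass: 23.95x + 40.00y = 0.389
Solving, x = 2.97 × 10^-3 mol, y = 7.94 × 10^-3 mol
mass of LiOH = 2.97 × 10^-3 × 23.95 = 0.0712 g
% LiOH = 0.0712 / 0.389 × 100 = 18.3 %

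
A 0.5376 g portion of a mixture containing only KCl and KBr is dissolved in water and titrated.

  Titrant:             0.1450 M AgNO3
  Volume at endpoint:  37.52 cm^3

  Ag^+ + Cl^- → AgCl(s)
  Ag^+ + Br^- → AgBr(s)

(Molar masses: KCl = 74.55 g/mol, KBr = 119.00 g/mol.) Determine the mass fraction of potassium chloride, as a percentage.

34.26 %

n(AgNO3) = 0.03752 × 0.1450 = 5.440 × 10^-3 mol
Let x = n(KCl), y = n(KBr).
Titrant: 1x + 1y = 5.440 × 10^-3;  mass: 74.55x + 119.00y = 0.5376
Solving, x = 2.470 × 10^-3 mol, y = 2.970 × 10^-3 mol
mass of KCl = 2.470 × 10^-3 × 74.55 = 0.1842 g
% KCl = 0.1842 / 0.5376 × 100 = 34.26 %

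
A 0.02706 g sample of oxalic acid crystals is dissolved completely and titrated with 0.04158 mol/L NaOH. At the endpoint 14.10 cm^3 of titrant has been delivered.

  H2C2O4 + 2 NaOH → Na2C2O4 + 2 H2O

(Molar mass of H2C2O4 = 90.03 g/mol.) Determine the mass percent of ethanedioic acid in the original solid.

n(NaOH) = 0.01410 L × 0.04158 mol/L = 5.863 × 10^-4 mol
From the 1:2 ratio, n(H2C2O4) = 1/2 × 5.863 × 10^-4 = 2.931 × 10^-4 mol
mass of H2C2O4 = 2.931 × 10^-4 × 90.03 g/mol = 0.02639 g
% H2C2O4 = 0.02639 / 0.02706 × 100 = 97.53 %

97.53 %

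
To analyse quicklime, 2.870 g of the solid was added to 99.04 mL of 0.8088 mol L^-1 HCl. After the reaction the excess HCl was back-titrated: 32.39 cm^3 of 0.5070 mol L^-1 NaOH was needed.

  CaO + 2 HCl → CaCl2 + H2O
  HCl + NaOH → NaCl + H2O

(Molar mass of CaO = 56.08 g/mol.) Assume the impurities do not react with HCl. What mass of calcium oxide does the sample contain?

1.786 g

n(HCl) added = 0.09904 × 0.8088 = 0.08010 mol
n(NaOH) used in back-titration = 0.03239 × 0.5070 = 0.01642 mol
n(HCl) left over = 0.01642 mol (1:1 ratio)
n(HCl) consumed by analyte = 0.08010 − 0.01642 = 0.06368 mol
From the 1:2 ratio, n(CaO) = 1/2 × 0.06368 = 0.03184 mol
mass of CaO = 0.03184 × 56.08 = 1.786 g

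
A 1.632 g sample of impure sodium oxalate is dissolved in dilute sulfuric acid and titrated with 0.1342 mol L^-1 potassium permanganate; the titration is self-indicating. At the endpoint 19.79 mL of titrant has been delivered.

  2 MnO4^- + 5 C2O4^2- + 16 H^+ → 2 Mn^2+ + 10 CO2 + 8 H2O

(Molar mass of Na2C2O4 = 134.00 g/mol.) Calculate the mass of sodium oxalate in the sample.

0.8897 g

n(KMnO4) = 0.01979 L × 0.1342 mol/L = 2.656 × 10^-3 mol
From the 5:2 ratio, n(Na2C2O4) = 5/2 × 2.656 × 10^-3 = 6.640 × 10^-3 mol
mass of Na2C2O4 = 6.640 × 10^-3 × 134.00 g/mol = 0.8897 g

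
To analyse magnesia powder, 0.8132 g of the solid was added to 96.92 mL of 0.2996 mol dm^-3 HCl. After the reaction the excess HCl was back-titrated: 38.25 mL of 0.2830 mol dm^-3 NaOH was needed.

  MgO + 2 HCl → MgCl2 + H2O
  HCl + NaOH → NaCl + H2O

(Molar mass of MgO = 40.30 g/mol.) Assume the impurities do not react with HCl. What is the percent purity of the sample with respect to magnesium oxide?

45.13 %

n(HCl) added = 0.09692 × 0.2996 = 0.02904 mol
n(NaOH) used in back-titration = 0.03825 × 0.2830 = 0.01082 mol
n(HCl) left over = 0.01082 mol (1:1 ratio)
n(HCl) consumed by analyte = 0.02904 − 0.01082 = 0.01821 mol
From the 1:2 ratio, n(MgO) = 1/2 × 0.01821 = 9.106 × 10^-3 mol
mass of MgO = 9.106 × 10^-3 × 40.30 = 0.3670 g
% MgO = 0.3670 / 0.8132 × 100 = 45.13 %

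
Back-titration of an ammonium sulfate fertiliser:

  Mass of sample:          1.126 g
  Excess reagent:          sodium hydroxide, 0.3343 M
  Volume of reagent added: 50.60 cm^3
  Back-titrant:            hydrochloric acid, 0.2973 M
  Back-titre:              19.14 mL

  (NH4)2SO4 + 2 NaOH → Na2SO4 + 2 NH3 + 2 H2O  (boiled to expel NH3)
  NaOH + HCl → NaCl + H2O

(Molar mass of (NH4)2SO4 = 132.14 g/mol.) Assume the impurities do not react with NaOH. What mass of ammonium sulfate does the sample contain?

0.7417 g

n(NaOH) added = 0.05060 × 0.3343 = 0.01692 mol
n(HCl) used in back-titration = 0.01914 × 0.2973 = 5.690 × 10^-3 mol
n(NaOH) left over = 5.690 × 10^-3 mol (1:1 ratio)
n(NaOH) consumed by analyte = 0.01692 − 5.690 × 10^-3 = 0.01123 mol
From the 1:2 ratio, n((NH4)2SO4) = 1/2 × 0.01123 = 5.613 × 10^-3 mol
mass of (NH4)2SO4 = 5.613 × 10^-3 × 132.14 = 0.7417 g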